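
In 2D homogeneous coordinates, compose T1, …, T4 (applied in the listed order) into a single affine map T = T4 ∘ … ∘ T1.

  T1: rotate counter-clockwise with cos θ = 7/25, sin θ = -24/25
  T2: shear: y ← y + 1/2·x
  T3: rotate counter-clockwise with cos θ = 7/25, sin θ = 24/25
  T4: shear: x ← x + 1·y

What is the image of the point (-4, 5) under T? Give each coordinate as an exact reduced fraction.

T(p) = (-157/625, 3447/625)

T1 rotate counter-clockwise with cos θ = 7/25, sin θ = -24/25: (-4, 5) → (92/25, 131/25)
T2 shear: y ← y + 1/2·x: (92/25, 131/25) → (92/25, 177/25)
T3 rotate counter-clockwise with cos θ = 7/25, sin θ = 24/25: (92/25, 177/25) → (-3604/625, 3447/625)
T4 shear: x ← x + 1·y: (-3604/625, 3447/625) → (-157/625, 3447/625)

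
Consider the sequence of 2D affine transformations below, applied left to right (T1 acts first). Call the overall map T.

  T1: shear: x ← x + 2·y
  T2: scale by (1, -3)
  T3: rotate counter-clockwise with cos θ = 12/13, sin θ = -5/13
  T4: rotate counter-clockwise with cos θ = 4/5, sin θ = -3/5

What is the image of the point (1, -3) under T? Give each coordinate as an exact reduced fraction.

T1 shear: x ← x + 2·y: (1, -3) → (-5, -3)
T2 scale by (1, -3): (-5, -3) → (-5, 9)
T3 rotate counter-clockwise with cos θ = 12/13, sin θ = -5/13: (-5, 9) → (-15/13, 133/13)
T4 rotate counter-clockwise with cos θ = 4/5, sin θ = -3/5: (-15/13, 133/13) → (339/65, 577/65)

T(p) = (339/65, 577/65)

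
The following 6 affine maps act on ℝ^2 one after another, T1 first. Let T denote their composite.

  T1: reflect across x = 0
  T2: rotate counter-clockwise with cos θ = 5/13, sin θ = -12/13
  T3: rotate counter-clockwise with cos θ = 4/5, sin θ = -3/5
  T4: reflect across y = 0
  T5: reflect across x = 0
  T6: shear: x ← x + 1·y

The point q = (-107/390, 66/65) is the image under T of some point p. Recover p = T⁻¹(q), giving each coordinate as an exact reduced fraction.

T1 = [-1 0 0; 0 1 0; 0 0 1]
T2·T1 = [-5/13 12/13 0; 12/13 5/13 0; 0 0 1]
T3·…·T1 = [16/65 63/65 0; 63/65 -16/65 0; 0 0 1]
T4·…·T1 = [16/65 63/65 0; -63/65 16/65 0; 0 0 1]
T5·…·T1 = [-16/65 -63/65 0; -63/65 16/65 0; 0 0 1]
T6·…·T1 = [-79/65 -47/65 0; -63/65 16/65 0; 0 0 1]
det M = -1; M⁻¹ = [-16/65 -47/65 0; -63/65 79/65 0; 0 0 1]
M⁻¹ · (-107/390, 66/65)ᵀ = (-2/3, 3/2)ᵀ

p = (-2/3, 3/2)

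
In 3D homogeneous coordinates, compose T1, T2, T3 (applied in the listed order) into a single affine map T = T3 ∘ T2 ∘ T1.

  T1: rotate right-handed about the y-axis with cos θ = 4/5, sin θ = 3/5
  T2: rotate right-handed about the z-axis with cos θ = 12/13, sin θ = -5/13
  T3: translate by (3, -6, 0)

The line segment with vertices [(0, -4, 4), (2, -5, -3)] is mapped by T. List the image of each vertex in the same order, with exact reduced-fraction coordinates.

T1 rotate right-handed about the y-axis with cos θ = 4/5, sin θ = 3/5: (0, -4, 4) → (12/5, -4, 16/5); (2, -5, -3) → (-1/5, -5, -18/5)
T2 rotate right-handed about the z-axis with cos θ = 12/13, sin θ = -5/13: (12/5, -4, 16/5) → (44/65, -60/13, 16/5); (-1/5, -5, -18/5) → (-137/65, -59/13, -18/5)
T3 translate by (3, -6, 0): (44/65, -60/13, 16/5) → (239/65, -138/13, 16/5); (-137/65, -59/13, -18/5) → (58/65, -137/13, -18/5)

image vertices: (239/65, -138/13, 16/5), (58/65, -137/13, -18/5)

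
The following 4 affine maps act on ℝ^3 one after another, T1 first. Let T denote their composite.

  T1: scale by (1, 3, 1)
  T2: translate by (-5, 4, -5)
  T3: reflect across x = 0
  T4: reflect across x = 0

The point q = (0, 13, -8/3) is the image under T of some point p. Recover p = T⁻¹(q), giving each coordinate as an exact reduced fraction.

p = (5, 3, 7/3)

T1 = [1 0 0 0; 0 3 0 0; 0 0 1 0; 0 0 0 1]
T2·T1 = [1 0 0 -5; 0 3 0 4; 0 0 1 -5; 0 0 0 1]
T3·…·T1 = [-1 0 0 5; 0 3 0 4; 0 0 1 -5; 0 0 0 1]
T4·…·T1 = [1 0 0 -5; 0 3 0 4; 0 0 1 -5; 0 0 0 1]
det M = 3; M⁻¹ = [1 0 0 5; 0 1/3 0 -4/3; 0 0 1 5; 0 0 0 1]
M⁻¹ · (0, 13, -8/3)ᵀ = (5, 3, 7/3)ᵀ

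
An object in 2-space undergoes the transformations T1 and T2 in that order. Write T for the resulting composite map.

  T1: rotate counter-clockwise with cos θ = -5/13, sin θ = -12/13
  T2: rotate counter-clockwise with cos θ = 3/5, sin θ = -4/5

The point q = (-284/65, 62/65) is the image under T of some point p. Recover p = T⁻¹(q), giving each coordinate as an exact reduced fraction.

p = (4, -2)

T1 = [-5/13 12/13 0; -12/13 -5/13 0; 0 0 1]
T2·T1 = [-63/65 16/65 0; -16/65 -63/65 0; 0 0 1]
det M = 1; M⁻¹ = [-63/65 -16/65 0; 16/65 -63/65 0; 0 0 1]
M⁻¹ · (-284/65, 62/65)ᵀ = (4, -2)ᵀ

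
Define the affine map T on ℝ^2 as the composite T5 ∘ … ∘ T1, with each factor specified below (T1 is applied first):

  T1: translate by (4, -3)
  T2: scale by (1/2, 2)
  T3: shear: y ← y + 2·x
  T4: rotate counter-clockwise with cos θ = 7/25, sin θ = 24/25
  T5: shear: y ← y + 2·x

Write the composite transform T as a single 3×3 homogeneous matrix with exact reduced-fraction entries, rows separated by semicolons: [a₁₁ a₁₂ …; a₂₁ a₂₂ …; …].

T = [-41/50 -48/25 62/25; -22/25 -82/25 158/25; 0 0 1]

T1 = [1 0 4; 0 1 -3; 0 0 1]
T2·T1 = [1/2 0 2; 0 2 -6; 0 0 1]
T3·…·T1 = [1/2 0 2; 1 2 -2; 0 0 1]
T4·…·T1 = [-41/50 -48/25 62/25; 19/25 14/25 34/25; 0 0 1]
T5·…·T1 = [-41/50 -48/25 62/25; -22/25 -82/25 158/25; 0 0 1]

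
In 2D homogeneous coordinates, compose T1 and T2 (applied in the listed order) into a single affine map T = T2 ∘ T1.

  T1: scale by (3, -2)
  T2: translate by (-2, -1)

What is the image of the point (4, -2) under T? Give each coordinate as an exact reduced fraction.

T(p) = (10, 3)

T1 scale by (3, -2): (4, -2) → (12, 4)
T2 translate by (-2, -1): (12, 4) → (10, 3)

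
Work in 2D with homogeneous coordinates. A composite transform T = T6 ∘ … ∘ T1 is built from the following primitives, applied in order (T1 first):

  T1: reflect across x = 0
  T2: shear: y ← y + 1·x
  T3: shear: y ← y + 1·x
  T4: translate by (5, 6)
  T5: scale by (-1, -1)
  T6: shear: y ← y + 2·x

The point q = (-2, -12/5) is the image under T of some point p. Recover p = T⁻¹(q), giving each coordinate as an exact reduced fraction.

T1 = [-1 0 0; 0 1 0; 0 0 1]
T2·T1 = [-1 0 0; -1 1 0; 0 0 1]
T3·…·T1 = [-1 0 0; -2 1 0; 0 0 1]
T4·…·T1 = [-1 0 5; -2 1 6; 0 0 1]
T5·…·T1 = [1 0 -5; 2 -1 -6; 0 0 1]
T6·…·T1 = [1 0 -5; 4 -1 -16; 0 0 1]
det M = -1; M⁻¹ = [1 0 5; 4 -1 4; 0 0 1]
M⁻¹ · (-2, -12/5)ᵀ = (3, -8/5)ᵀ

p = (3, -8/5)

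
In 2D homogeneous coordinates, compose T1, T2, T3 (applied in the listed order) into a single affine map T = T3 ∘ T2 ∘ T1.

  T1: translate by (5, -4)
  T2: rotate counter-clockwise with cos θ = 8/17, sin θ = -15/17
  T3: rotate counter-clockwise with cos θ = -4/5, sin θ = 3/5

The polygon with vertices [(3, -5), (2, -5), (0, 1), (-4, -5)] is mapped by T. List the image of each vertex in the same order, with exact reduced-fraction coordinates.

T1 translate by (5, -4): (3, -5) → (8, -9); (2, -5) → (7, -9); (0, 1) → (5, -3); (-4, -5) → (1, -9)
T2 rotate counter-clockwise with cos θ = 8/17, sin θ = -15/17: (8, -9) → (-71/17, -192/17); (7, -9) → (-79/17, -177/17); (5, -3) → (-5/17, -99/17); (1, -9) → (-127/17, -87/17)
T3 rotate counter-clockwise with cos θ = -4/5, sin θ = 3/5: (-71/17, -192/17) → (172/17, 111/17); (-79/17, -177/17) → (847/85, 471/85); (-5/17, -99/17) → (317/85, 381/85); (-127/17, -87/17) → (769/85, -33/85)

image vertices: (172/17, 111/17), (847/85, 471/85), (317/85, 381/85), (769/85, -33/85)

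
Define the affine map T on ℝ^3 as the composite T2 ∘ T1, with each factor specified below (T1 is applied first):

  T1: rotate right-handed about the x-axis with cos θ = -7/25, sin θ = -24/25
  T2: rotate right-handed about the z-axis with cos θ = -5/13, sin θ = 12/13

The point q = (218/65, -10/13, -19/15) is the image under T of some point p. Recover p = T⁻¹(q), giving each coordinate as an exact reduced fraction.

p = (-2, 2, -7/3)

T1 = [1 0 0 0; 0 -7/25 24/25 0; 0 -24/25 -7/25 0; 0 0 0 1]
T2·T1 = [-5/13 84/325 -288/325 0; 12/13 7/65 -24/65 0; 0 -24/25 -7/25 0; 0 0 0 1]
det M = 1; M⁻¹ = [-5/13 12/13 0 0; 84/325 7/65 -24/25 0; -288/325 -24/65 -7/25 0; 0 0 0 1]
M⁻¹ · (218/65, -10/13, -19/15)ᵀ = (-2, 2, -7/3)ᵀ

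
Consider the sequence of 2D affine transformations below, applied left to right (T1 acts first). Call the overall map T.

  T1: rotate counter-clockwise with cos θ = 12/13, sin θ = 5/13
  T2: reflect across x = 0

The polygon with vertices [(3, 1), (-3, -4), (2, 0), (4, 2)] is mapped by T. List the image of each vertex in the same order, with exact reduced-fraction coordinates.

T1 rotate counter-clockwise with cos θ = 12/13, sin θ = 5/13: (3, 1) → (31/13, 27/13); (-3, -4) → (-16/13, -63/13); (2, 0) → (24/13, 10/13); (4, 2) → (38/13, 44/13)
T2 reflect across x = 0: (31/13, 27/13) → (-31/13, 27/13); (-16/13, -63/13) → (16/13, -63/13); (24/13, 10/13) → (-24/13, 10/13); (38/13, 44/13) → (-38/13, 44/13)

image vertices: (-31/13, 27/13), (16/13, -63/13), (-24/13, 10/13), (-38/13, 44/13)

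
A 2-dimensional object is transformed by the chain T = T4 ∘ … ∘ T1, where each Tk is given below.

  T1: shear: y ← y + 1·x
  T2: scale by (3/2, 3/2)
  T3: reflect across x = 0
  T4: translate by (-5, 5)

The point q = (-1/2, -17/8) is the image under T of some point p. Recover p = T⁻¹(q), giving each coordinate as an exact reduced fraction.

p = (-3, -7/4)

T1 = [1 0 0; 1 1 0; 0 0 1]
T2·T1 = [3/2 0 0; 3/2 3/2 0; 0 0 1]
T3·…·T1 = [-3/2 0 0; 3/2 3/2 0; 0 0 1]
T4·…·T1 = [-3/2 0 -5; 3/2 3/2 5; 0 0 1]
det M = -9/4; M⁻¹ = [-2/3 0 -10/3; 2/3 2/3 0; 0 0 1]
M⁻¹ · (-1/2, -17/8)ᵀ = (-3, -7/4)ᵀ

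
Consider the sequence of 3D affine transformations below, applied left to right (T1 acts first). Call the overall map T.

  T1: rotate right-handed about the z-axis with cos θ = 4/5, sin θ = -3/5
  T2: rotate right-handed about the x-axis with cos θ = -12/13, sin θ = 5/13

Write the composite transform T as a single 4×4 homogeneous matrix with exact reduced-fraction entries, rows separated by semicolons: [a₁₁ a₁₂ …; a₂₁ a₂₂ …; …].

T = [4/5 3/5 0 0; 36/65 -48/65 -5/13 0; -3/13 4/13 -12/13 0; 0 0 0 1]

T1 = [4/5 3/5 0 0; -3/5 4/5 0 0; 0 0 1 0; 0 0 0 1]
T2·T1 = [4/5 3/5 0 0; 36/65 -48/65 -5/13 0; -3/13 4/13 -12/13 0; 0 0 0 1]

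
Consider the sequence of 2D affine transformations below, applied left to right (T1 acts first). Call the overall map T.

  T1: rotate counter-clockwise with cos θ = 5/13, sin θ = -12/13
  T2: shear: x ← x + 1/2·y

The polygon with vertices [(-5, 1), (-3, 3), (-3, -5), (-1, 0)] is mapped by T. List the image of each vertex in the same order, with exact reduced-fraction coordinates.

image vertices: (3/2, 5), (93/26, 51/13), (-139/26, 11/13), (1/13, 12/13)

T1 rotate counter-clockwise with cos θ = 5/13, sin θ = -12/13: (-5, 1) → (-1, 5); (-3, 3) → (21/13, 51/13); (-3, -5) → (-75/13, 11/13); (-1, 0) → (-5/13, 12/13)
T2 shear: x ← x + 1/2·y: (-1, 5) → (3/2, 5); (21/13, 51/13) → (93/26, 51/13); (-75/13, 11/13) → (-139/26, 11/13); (-5/13, 12/13) → (1/13, 12/13)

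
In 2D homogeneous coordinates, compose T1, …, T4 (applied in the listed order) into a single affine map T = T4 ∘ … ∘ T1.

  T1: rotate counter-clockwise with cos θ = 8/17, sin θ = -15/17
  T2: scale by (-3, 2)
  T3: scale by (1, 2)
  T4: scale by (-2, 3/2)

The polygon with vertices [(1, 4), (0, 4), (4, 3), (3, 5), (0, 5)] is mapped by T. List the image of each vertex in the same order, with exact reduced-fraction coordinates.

T1 rotate counter-clockwise with cos θ = 8/17, sin θ = -15/17: (1, 4) → (4, 1); (0, 4) → (60/17, 32/17); (4, 3) → (77/17, -36/17); (3, 5) → (99/17, -5/17); (0, 5) → (75/17, 40/17)
T2 scale by (-3, 2): (4, 1) → (-12, 2); (60/17, 32/17) → (-180/17, 64/17); (77/17, -36/17) → (-231/17, -72/17); (99/17, -5/17) → (-297/17, -10/17); (75/17, 40/17) → (-225/17, 80/17)
T3 scale by (1, 2): (-12, 2) → (-12, 4); (-180/17, 64/17) → (-180/17, 128/17); (-231/17, -72/17) → (-231/17, -144/17); (-297/17, -10/17) → (-297/17, -20/17); (-225/17, 80/17) → (-225/17, 160/17)
T4 scale by (-2, 3/2): (-12, 4) → (24, 6); (-180/17, 128/17) → (360/17, 192/17); (-231/17, -144/17) → (462/17, -216/17); (-297/17, -20/17) → (594/17, -30/17); (-225/17, 160/17) → (450/17, 240/17)

image vertices: (24, 6), (360/17, 192/17), (462/17, -216/17), (594/17, -30/17), (450/17, 240/17)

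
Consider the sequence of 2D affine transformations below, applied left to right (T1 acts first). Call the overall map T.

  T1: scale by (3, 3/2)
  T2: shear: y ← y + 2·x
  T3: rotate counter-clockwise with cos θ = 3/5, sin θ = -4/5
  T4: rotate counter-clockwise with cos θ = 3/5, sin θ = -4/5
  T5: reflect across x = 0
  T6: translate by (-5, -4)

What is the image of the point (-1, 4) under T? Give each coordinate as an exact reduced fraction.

T1 scale by (3, 3/2): (-1, 4) → (-3, 6)
T2 shear: y ← y + 2·x: (-3, 6) → (-3, 0)
T3 rotate counter-clockwise with cos θ = 3/5, sin θ = -4/5: (-3, 0) → (-9/5, 12/5)
T4 rotate counter-clockwise with cos θ = 3/5, sin θ = -4/5: (-9/5, 12/5) → (21/25, 72/25)
T5 reflect across x = 0: (21/25, 72/25) → (-21/25, 72/25)
T6 translate by (-5, -4): (-21/25, 72/25) → (-146/25, -28/25)

T(p) = (-146/25, -28/25)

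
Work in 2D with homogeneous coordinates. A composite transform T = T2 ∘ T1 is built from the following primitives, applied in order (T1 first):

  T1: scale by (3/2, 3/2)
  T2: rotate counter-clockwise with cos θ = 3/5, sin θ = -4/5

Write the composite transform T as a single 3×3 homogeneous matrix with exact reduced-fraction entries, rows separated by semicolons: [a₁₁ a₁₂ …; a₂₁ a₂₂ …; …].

T1 = [3/2 0 0; 0 3/2 0; 0 0 1]
T2·T1 = [9/10 6/5 0; -6/5 9/10 0; 0 0 1]

T = [9/10 6/5 0; -6/5 9/10 0; 0 0 1]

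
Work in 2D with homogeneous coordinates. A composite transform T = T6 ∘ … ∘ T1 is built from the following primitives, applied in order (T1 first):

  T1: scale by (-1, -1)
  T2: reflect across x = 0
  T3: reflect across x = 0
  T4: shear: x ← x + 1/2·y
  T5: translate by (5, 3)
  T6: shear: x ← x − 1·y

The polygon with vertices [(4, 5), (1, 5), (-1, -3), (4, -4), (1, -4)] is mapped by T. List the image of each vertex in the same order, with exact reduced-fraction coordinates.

T1 scale by (-1, -1): (4, 5) → (-4, -5); (1, 5) → (-1, -5); (-1, -3) → (1, 3); (4, -4) → (-4, 4); (1, -4) → (-1, 4)
T2 reflect across x = 0: (-4, -5) → (4, -5); (-1, -5) → (1, -5); (1, 3) → (-1, 3); (-4, 4) → (4, 4); (-1, 4) → (1, 4)
T3 reflect across x = 0: (4, -5) → (-4, -5); (1, -5) → (-1, -5); (-1, 3) → (1, 3); (4, 4) → (-4, 4); (1, 4) → (-1, 4)
T4 shear: x ← x + 1/2·y: (-4, -5) → (-13/2, -5); (-1, -5) → (-7/2, -5); (1, 3) → (5/2, 3); (-4, 4) → (-2, 4); (-1, 4) → (1, 4)
T5 translate by (5, 3): (-13/2, -5) → (-3/2, -2); (-7/2, -5) → (3/2, -2); (5/2, 3) → (15/2, 6); (-2, 4) → (3, 7); (1, 4) → (6, 7)
T6 shear: x ← x − 1·y: (-3/2, -2) → (1/2, -2); (3/2, -2) → (7/2, -2); (15/2, 6) → (3/2, 6); (3, 7) → (-4, 7); (6, 7) → (-1, 7)

image vertices: (1/2, -2), (7/2, -2), (3/2, 6), (-4, 7), (-1, 7)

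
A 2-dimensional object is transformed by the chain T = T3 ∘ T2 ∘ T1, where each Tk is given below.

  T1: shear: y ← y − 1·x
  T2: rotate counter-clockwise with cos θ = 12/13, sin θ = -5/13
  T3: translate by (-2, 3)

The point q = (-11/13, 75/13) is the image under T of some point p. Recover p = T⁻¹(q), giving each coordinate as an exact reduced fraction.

p = (0, 3)

T1 = [1 0 0; -1 1 0; 0 0 1]
T2·T1 = [7/13 5/13 0; -17/13 12/13 0; 0 0 1]
T3·…·T1 = [7/13 5/13 -2; -17/13 12/13 3; 0 0 1]
det M = 1; M⁻¹ = [12/13 -5/13 3; 17/13 7/13 1; 0 0 1]
M⁻¹ · (-11/13, 75/13)ᵀ = (0, 3)ᵀ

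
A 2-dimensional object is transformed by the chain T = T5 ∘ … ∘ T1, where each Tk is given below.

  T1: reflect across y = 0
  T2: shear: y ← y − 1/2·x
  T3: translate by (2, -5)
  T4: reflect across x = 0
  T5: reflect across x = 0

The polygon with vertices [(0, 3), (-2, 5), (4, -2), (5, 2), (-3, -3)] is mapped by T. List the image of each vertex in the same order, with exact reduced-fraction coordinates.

T1 reflect across y = 0: (0, 3) → (0, -3); (-2, 5) → (-2, -5); (4, -2) → (4, 2); (5, 2) → (5, -2); (-3, -3) → (-3, 3)
T2 shear: y ← y − 1/2·x: (0, -3) → (0, -3); (-2, -5) → (-2, -4); (4, 2) → (4, 0); (5, -2) → (5, -9/2); (-3, 3) → (-3, 9/2)
T3 translate by (2, -5): (0, -3) → (2, -8); (-2, -4) → (0, -9); (4, 0) → (6, -5); (5, -9/2) → (7, -19/2); (-3, 9/2) → (-1, -1/2)
T4 reflect across x = 0: (2, -8) → (-2, -8); (0, -9) → (0, -9); (6, -5) → (-6, -5); (7, -19/2) → (-7, -19/2); (-1, -1/2) → (1, -1/2)
T5 reflect across x = 0: (-2, -8) → (2, -8); (0, -9) → (0, -9); (-6, -5) → (6, -5); (-7, -19/2) → (7, -19/2); (1, -1/2) → (-1, -1/2)

image vertices: (2, -8), (0, -9), (6, -5), (7, -19/2), (-1, -1/2)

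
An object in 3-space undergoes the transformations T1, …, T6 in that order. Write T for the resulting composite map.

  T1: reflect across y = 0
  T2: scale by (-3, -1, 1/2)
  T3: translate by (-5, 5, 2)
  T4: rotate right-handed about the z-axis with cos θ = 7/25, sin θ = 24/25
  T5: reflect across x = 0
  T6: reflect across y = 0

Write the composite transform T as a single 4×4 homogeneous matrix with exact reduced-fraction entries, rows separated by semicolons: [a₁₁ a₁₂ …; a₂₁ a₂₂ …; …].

T1 = [1 0 0 0; 0 -1 0 0; 0 0 1 0; 0 0 0 1]
T2·T1 = [-3 0 0 0; 0 1 0 0; 0 0 1/2 0; 0 0 0 1]
T3·…·T1 = [-3 0 0 -5; 0 1 0 5; 0 0 1/2 2; 0 0 0 1]
T4·…·T1 = [-21/25 -24/25 0 -31/5; -72/25 7/25 0 -17/5; 0 0 1/2 2; 0 0 0 1]
T5·…·T1 = [21/25 24/25 0 31/5; -72/25 7/25 0 -17/5; 0 0 1/2 2; 0 0 0 1]
T6·…·T1 = [21/25 24/25 0 31/5; 72/25 -7/25 0 17/5; 0 0 1/2 2; 0 0 0 1]

T = [21/25 24/25 0 31/5; 72/25 -7/25 0 17/5; 0 0 1/2 2; 0 0 0 1]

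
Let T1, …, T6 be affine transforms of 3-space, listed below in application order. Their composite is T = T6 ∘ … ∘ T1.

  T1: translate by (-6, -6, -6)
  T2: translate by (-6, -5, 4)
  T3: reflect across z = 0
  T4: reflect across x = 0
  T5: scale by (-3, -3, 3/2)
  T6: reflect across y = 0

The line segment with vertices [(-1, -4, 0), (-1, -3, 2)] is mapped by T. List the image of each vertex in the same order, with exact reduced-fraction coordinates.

T1 translate by (-6, -6, -6): (-1, -4, 0) → (-7, -10, -6); (-1, -3, 2) → (-7, -9, -4)
T2 translate by (-6, -5, 4): (-7, -10, -6) → (-13, -15, -2); (-7, -9, -4) → (-13, -14, 0)
T3 reflect across z = 0: (-13, -15, -2) → (-13, -15, 2); (-13, -14, 0) → (-13, -14, 0)
T4 reflect across x = 0: (-13, -15, 2) → (13, -15, 2); (-13, -14, 0) → (13, -14, 0)
T5 scale by (-3, -3, 3/2): (13, -15, 2) → (-39, 45, 3); (13, -14, 0) → (-39, 42, 0)
T6 reflect across y = 0: (-39, 45, 3) → (-39, -45, 3); (-39, 42, 0) → (-39, -42, 0)

image vertices: (-39, -45, 3), (-39, -42, 0)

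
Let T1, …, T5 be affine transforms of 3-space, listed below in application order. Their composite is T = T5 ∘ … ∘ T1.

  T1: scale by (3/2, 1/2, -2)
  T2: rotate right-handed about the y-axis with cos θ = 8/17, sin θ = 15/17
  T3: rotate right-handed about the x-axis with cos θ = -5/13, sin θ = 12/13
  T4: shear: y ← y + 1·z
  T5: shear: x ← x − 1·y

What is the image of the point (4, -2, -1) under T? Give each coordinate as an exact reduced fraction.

T1 scale by (3/2, 1/2, -2): (4, -2, -1) → (6, -1, 2)
T2 rotate right-handed about the y-axis with cos θ = 8/17, sin θ = 15/17: (6, -1, 2) → (78/17, -1, -74/17)
T3 rotate right-handed about the x-axis with cos θ = -5/13, sin θ = 12/13: (78/17, -1, -74/17) → (78/17, 973/221, 166/221)
T4 shear: y ← y + 1·z: (78/17, 973/221, 166/221) → (78/17, 67/13, 166/221)
T5 shear: x ← x − 1·y: (78/17, 67/13, 166/221) → (-125/221, 67/13, 166/221)

T(p) = (-125/221, 67/13, 166/221)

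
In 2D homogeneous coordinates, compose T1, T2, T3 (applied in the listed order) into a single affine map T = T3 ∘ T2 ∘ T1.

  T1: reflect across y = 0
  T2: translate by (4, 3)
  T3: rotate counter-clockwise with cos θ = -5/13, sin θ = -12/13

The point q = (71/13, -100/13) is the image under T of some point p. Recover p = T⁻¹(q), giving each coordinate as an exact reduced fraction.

p = (1, -5)

T1 = [1 0 0; 0 -1 0; 0 0 1]
T2·T1 = [1 0 4; 0 -1 3; 0 0 1]
T3·…·T1 = [-5/13 -12/13 16/13; -12/13 5/13 -63/13; 0 0 1]
det M = -1; M⁻¹ = [-5/13 -12/13 -4; -12/13 5/13 3; 0 0 1]
M⁻¹ · (71/13, -100/13)ᵀ = (1, -5)ᵀ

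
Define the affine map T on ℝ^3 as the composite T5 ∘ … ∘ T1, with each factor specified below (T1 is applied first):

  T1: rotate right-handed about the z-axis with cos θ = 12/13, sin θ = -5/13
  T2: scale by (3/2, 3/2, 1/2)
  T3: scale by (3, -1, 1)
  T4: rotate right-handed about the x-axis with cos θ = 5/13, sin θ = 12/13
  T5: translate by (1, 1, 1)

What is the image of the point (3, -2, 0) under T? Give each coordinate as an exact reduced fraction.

T1 rotate right-handed about the z-axis with cos θ = 12/13, sin θ = -5/13: (3, -2, 0) → (2, -3, 0)
T2 scale by (3/2, 3/2, 1/2): (2, -3, 0) → (3, -9/2, 0)
T3 scale by (3, -1, 1): (3, -9/2, 0) → (9, 9/2, 0)
T4 rotate right-handed about the x-axis with cos θ = 5/13, sin θ = 12/13: (9, 9/2, 0) → (9, 45/26, 54/13)
T5 translate by (1, 1, 1): (9, 45/26, 54/13) → (10, 71/26, 67/13)

T(p) = (10, 71/26, 67/13)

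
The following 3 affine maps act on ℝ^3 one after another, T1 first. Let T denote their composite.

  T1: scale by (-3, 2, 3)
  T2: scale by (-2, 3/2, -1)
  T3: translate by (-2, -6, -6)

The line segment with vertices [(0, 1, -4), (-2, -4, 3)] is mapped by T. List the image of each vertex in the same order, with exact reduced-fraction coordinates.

image vertices: (-2, -3, 6), (-14, -18, -15)

T1 scale by (-3, 2, 3): (0, 1, -4) → (0, 2, -12); (-2, -4, 3) → (6, -8, 9)
T2 scale by (-2, 3/2, -1): (0, 2, -12) → (0, 3, 12); (6, -8, 9) → (-12, -12, -9)
T3 translate by (-2, -6, -6): (0, 3, 12) → (-2, -3, 6); (-12, -12, -9) → (-14, -18, -15)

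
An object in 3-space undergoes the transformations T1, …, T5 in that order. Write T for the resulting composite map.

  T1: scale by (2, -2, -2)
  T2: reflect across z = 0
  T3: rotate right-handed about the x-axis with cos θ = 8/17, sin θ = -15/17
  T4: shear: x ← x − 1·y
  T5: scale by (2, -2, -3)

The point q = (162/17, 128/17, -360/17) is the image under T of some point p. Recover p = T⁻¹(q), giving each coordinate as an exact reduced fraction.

p = (1/2, 4, 0)

T1 = [2 0 0 0; 0 -2 0 0; 0 0 -2 0; 0 0 0 1]
T2·T1 = [2 0 0 0; 0 -2 0 0; 0 0 2 0; 0 0 0 1]
T3·…·T1 = [2 0 0 0; 0 -16/17 30/17 0; 0 30/17 16/17 0; 0 0 0 1]
T4·…·T1 = [2 16/17 -30/17 0; 0 -16/17 30/17 0; 0 30/17 16/17 0; 0 0 0 1]
T5·…·T1 = [4 32/17 -60/17 0; 0 32/17 -60/17 0; 0 -90/17 -48/17 0; 0 0 0 1]
det M = -96; M⁻¹ = [1/4 -1/4 0 0; 0 2/17 -5/34 0; 0 -15/68 -4/51 0; 0 0 0 1]
M⁻¹ · (162/17, 128/17, -360/17)ᵀ = (1/2, 4, 0)ᵀ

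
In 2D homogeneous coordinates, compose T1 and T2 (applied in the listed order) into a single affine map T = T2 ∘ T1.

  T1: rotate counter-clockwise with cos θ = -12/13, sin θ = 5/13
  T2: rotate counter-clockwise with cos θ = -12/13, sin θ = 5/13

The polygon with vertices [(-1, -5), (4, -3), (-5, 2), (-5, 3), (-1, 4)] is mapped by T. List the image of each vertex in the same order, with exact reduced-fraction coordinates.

image vertices: (-719/169, -475/169), (116/169, -837/169), (-355/169, 838/169), (-235/169, 957/169), (361/169, 596/169)

T1 rotate counter-clockwise with cos θ = -12/13, sin θ = 5/13: (-1, -5) → (37/13, 55/13); (4, -3) → (-33/13, 56/13); (-5, 2) → (50/13, -49/13); (-5, 3) → (45/13, -61/13); (-1, 4) → (-8/13, -53/13)
T2 rotate counter-clockwise with cos θ = -12/13, sin θ = 5/13: (37/13, 55/13) → (-719/169, -475/169); (-33/13, 56/13) → (116/169, -837/169); (50/13, -49/13) → (-355/169, 838/169); (45/13, -61/13) → (-235/169, 957/169); (-8/13, -53/13) → (361/169, 596/169)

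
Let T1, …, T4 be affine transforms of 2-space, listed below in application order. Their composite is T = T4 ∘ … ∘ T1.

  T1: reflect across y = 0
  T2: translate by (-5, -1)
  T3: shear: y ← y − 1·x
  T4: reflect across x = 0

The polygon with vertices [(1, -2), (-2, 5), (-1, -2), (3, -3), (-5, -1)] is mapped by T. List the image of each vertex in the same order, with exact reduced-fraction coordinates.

T1 reflect across y = 0: (1, -2) → (1, 2); (-2, 5) → (-2, -5); (-1, -2) → (-1, 2); (3, -3) → (3, 3); (-5, -1) → (-5, 1)
T2 translate by (-5, -1): (1, 2) → (-4, 1); (-2, -5) → (-7, -6); (-1, 2) → (-6, 1); (3, 3) → (-2, 2); (-5, 1) → (-10, 0)
T3 shear: y ← y − 1·x: (-4, 1) → (-4, 5); (-7, -6) → (-7, 1); (-6, 1) → (-6, 7); (-2, 2) → (-2, 4); (-10, 0) → (-10, 10)
T4 reflect across x = 0: (-4, 5) → (4, 5); (-7, 1) → (7, 1); (-6, 7) → (6, 7); (-2, 4) → (2, 4); (-10, 10) → (10, 10)

image vertices: (4, 5), (7, 1), (6, 7), (2, 4), (10, 10)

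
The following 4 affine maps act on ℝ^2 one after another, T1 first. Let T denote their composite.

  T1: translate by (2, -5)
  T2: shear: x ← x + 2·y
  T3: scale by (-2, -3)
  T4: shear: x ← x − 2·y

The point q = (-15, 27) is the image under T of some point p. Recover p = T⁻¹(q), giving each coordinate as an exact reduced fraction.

p = (-7/2, -4)

T1 = [1 0 2; 0 1 -5; 0 0 1]
T2·T1 = [1 2 -8; 0 1 -5; 0 0 1]
T3·…·T1 = [-2 -4 16; 0 -3 15; 0 0 1]
T4·…·T1 = [-2 2 -14; 0 -3 15; 0 0 1]
det M = 6; M⁻¹ = [-1/2 -1/3 -2; 0 -1/3 5; 0 0 1]
M⁻¹ · (-15, 27)ᵀ = (-7/2, -4)ᵀ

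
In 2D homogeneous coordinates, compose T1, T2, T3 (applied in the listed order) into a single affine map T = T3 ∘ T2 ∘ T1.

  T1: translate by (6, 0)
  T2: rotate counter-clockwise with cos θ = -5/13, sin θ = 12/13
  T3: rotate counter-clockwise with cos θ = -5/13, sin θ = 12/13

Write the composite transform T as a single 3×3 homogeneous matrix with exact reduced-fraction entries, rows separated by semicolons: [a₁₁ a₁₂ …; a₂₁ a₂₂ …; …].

T1 = [1 0 6; 0 1 0; 0 0 1]
T2·T1 = [-5/13 -12/13 -30/13; 12/13 -5/13 72/13; 0 0 1]
T3·…·T1 = [-119/169 120/169 -714/169; -120/169 -119/169 -720/169; 0 0 1]

T = [-119/169 120/169 -714/169; -120/169 -119/169 -720/169; 0 0 1]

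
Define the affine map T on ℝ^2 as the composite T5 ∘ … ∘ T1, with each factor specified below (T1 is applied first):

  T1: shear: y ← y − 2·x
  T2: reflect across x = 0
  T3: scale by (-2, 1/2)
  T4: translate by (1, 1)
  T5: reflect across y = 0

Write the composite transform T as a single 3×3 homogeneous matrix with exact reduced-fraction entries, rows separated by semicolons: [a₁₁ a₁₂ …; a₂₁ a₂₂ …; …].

T = [2 0 1; 1 -1/2 -1; 0 0 1]

T1 = [1 0 0; -2 1 0; 0 0 1]
T2·T1 = [-1 0 0; -2 1 0; 0 0 1]
T3·…·T1 = [2 0 0; -1 1/2 0; 0 0 1]
T4·…·T1 = [2 0 1; -1 1/2 1; 0 0 1]
T5·…·T1 = [2 0 1; 1 -1/2 -1; 0 0 1]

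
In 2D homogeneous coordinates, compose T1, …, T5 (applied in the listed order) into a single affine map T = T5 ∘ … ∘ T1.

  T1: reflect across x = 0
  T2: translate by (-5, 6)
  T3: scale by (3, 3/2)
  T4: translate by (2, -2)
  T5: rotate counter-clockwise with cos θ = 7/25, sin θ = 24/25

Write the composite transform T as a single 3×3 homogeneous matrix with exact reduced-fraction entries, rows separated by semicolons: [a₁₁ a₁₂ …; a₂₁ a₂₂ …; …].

T1 = [-1 0 0; 0 1 0; 0 0 1]
T2·T1 = [-1 0 -5; 0 1 6; 0 0 1]
T3·…·T1 = [-3 0 -15; 0 3/2 9; 0 0 1]
T4·…·T1 = [-3 0 -13; 0 3/2 7; 0 0 1]
T5·…·T1 = [-21/25 -36/25 -259/25; -72/25 21/50 -263/25; 0 0 1]

T = [-21/25 -36/25 -259/25; -72/25 21/50 -263/25; 0 0 1]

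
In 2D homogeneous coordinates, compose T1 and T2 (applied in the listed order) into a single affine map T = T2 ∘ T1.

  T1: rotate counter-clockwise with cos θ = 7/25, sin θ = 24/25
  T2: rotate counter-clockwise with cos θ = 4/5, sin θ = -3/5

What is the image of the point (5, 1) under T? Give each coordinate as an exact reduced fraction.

T1 rotate counter-clockwise with cos θ = 7/25, sin θ = 24/25: (5, 1) → (11/25, 127/25)
T2 rotate counter-clockwise with cos θ = 4/5, sin θ = -3/5: (11/25, 127/25) → (17/5, 19/5)

T(p) = (17/5, 19/5)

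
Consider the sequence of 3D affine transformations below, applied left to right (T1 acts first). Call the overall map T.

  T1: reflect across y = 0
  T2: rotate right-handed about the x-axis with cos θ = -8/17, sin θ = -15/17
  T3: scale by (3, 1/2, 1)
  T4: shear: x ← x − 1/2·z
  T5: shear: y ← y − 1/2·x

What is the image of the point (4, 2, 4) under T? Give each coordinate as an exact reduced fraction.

T(p) = (205/17, -129/34, -2/17)

T1 reflect across y = 0: (4, 2, 4) → (4, -2, 4)
T2 rotate right-handed about the x-axis with cos θ = -8/17, sin θ = -15/17: (4, -2, 4) → (4, 76/17, -2/17)
T3 scale by (3, 1/2, 1): (4, 76/17, -2/17) → (12, 38/17, -2/17)
T4 shear: x ← x − 1/2·z: (12, 38/17, -2/17) → (205/17, 38/17, -2/17)
T5 shear: y ← y − 1/2·x: (205/17, 38/17, -2/17) → (205/17, -129/34, -2/17)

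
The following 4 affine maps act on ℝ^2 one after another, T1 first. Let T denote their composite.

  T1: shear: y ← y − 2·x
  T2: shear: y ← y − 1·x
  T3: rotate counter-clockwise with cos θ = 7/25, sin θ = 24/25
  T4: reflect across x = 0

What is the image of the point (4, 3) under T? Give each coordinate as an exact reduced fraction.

T(p) = (-244/25, 33/25)

T1 shear: y ← y − 2·x: (4, 3) → (4, -5)
T2 shear: y ← y − 1·x: (4, -5) → (4, -9)
T3 rotate counter-clockwise with cos θ = 7/25, sin θ = 24/25: (4, -9) → (244/25, 33/25)
T4 reflect across x = 0: (244/25, 33/25) → (-244/25, 33/25)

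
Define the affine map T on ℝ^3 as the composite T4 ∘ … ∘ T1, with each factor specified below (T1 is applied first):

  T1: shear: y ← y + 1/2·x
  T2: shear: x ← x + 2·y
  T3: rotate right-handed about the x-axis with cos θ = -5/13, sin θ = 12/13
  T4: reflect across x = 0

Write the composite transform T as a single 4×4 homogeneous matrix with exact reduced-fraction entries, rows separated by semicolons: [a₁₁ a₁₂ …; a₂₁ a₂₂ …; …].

T = [-2 -2 0 0; -5/26 -5/13 -12/13 0; 6/13 12/13 -5/13 0; 0 0 0 1]

T1 = [1 0 0 0; 1/2 1 0 0; 0 0 1 0; 0 0 0 1]
T2·T1 = [2 2 0 0; 1/2 1 0 0; 0 0 1 0; 0 0 0 1]
T3·…·T1 = [2 2 0 0; -5/26 -5/13 -12/13 0; 6/13 12/13 -5/13 0; 0 0 0 1]
T4·…·T1 = [-2 -2 0 0; -5/26 -5/13 -12/13 0; 6/13 12/13 -5/13 0; 0 0 0 1]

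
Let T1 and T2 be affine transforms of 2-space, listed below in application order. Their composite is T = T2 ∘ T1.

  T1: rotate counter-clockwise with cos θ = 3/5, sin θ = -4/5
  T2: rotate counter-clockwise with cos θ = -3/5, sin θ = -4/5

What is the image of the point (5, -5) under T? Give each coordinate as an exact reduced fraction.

T(p) = (-5, 5)

T1 rotate counter-clockwise with cos θ = 3/5, sin θ = -4/5: (5, -5) → (-1, -7)
T2 rotate counter-clockwise with cos θ = -3/5, sin θ = -4/5: (-1, -7) → (-5, 5)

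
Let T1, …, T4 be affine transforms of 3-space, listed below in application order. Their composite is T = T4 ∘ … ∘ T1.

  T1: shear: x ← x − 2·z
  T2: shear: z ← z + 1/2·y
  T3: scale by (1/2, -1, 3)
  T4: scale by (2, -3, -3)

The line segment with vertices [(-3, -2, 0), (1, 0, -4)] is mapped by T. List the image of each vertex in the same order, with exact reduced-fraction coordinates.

image vertices: (-3, -6, 9), (9, 0, 36)

T1 shear: x ← x − 2·z: (-3, -2, 0) → (-3, -2, 0); (1, 0, -4) → (9, 0, -4)
T2 shear: z ← z + 1/2·y: (-3, -2, 0) → (-3, -2, -1); (9, 0, -4) → (9, 0, -4)
T3 scale by (1/2, -1, 3): (-3, -2, -1) → (-3/2, 2, -3); (9, 0, -4) → (9/2, 0, -12)
T4 scale by (2, -3, -3): (-3/2, 2, -3) → (-3, -6, 9); (9/2, 0, -12) → (9, 0, 36)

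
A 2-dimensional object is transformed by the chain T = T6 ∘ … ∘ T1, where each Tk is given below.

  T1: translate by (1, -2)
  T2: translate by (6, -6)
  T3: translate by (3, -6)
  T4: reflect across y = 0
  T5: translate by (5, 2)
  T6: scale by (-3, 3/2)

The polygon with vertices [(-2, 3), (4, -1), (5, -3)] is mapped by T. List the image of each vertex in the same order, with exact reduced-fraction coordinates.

T1 translate by (1, -2): (-2, 3) → (-1, 1); (4, -1) → (5, -3); (5, -3) → (6, -5)
T2 translate by (6, -6): (-1, 1) → (5, -5); (5, -3) → (11, -9); (6, -5) → (12, -11)
T3 translate by (3, -6): (5, -5) → (8, -11); (11, -9) → (14, -15); (12, -11) → (15, -17)
T4 reflect across y = 0: (8, -11) → (8, 11); (14, -15) → (14, 15); (15, -17) → (15, 17)
T5 translate by (5, 2): (8, 11) → (13, 13); (14, 15) → (19, 17); (15, 17) → (20, 19)
T6 scale by (-3, 3/2): (13, 13) → (-39, 39/2); (19, 17) → (-57, 51/2); (20, 19) → (-60, 57/2)

image vertices: (-39, 39/2), (-57, 51/2), (-60, 57/2)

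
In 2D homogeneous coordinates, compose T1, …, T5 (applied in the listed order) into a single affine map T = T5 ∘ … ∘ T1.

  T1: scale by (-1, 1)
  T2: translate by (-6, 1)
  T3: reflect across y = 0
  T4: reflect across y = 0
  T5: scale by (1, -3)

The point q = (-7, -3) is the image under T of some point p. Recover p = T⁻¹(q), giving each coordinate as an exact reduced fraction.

p = (1, 0)

T1 = [-1 0 0; 0 1 0; 0 0 1]
T2·T1 = [-1 0 -6; 0 1 1; 0 0 1]
T3·…·T1 = [-1 0 -6; 0 -1 -1; 0 0 1]
T4·…·T1 = [-1 0 -6; 0 1 1; 0 0 1]
T5·…·T1 = [-1 0 -6; 0 -3 -3; 0 0 1]
det M = 3; M⁻¹ = [-1 0 -6; 0 -1/3 -1; 0 0 1]
M⁻¹ · (-7, -3)ᵀ = (1, 0)ᵀ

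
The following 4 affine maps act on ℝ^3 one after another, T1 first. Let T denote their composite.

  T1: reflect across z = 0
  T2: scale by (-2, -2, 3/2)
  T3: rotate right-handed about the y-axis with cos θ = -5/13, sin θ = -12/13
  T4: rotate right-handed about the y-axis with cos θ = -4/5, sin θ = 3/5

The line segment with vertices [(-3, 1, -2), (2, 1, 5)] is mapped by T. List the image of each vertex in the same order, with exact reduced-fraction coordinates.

image vertices: (87/13, -2, -6/13), (-943/130, -2, -288/65)

T1 reflect across z = 0: (-3, 1, -2) → (-3, 1, 2); (2, 1, 5) → (2, 1, -5)
T2 scale by (-2, -2, 3/2): (-3, 1, 2) → (6, -2, 3); (2, 1, -5) → (-4, -2, -15/2)
T3 rotate right-handed about the y-axis with cos θ = -5/13, sin θ = -12/13: (6, -2, 3) → (-66/13, -2, 57/13); (-4, -2, -15/2) → (110/13, -2, -21/26)
T4 rotate right-handed about the y-axis with cos θ = -4/5, sin θ = 3/5: (-66/13, -2, 57/13) → (87/13, -2, -6/13); (110/13, -2, -21/26) → (-943/130, -2, -288/65)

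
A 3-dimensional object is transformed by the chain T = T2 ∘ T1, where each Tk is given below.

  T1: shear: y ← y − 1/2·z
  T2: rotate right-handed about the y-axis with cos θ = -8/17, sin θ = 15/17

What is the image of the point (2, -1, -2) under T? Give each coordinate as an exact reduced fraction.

T1 shear: y ← y − 1/2·z: (2, -1, -2) → (2, 0, -2)
T2 rotate right-handed about the y-axis with cos θ = -8/17, sin θ = 15/17: (2, 0, -2) → (-46/17, 0, -14/17)

T(p) = (-46/17, 0, -14/17)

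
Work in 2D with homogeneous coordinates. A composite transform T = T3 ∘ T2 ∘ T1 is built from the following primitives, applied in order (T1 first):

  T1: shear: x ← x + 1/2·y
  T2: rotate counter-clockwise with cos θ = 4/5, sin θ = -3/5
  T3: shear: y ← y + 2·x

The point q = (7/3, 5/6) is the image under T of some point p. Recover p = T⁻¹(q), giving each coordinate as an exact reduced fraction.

p = (5, -5/3)

T1 = [1 1/2 0; 0 1 0; 0 0 1]
T2·T1 = [4/5 1 0; -3/5 1/2 0; 0 0 1]
T3·…·T1 = [4/5 1 0; 1 5/2 0; 0 0 1]
det M = 1; M⁻¹ = [5/2 -1 0; -1 4/5 0; 0 0 1]
M⁻¹ · (7/3, 5/6)ᵀ = (5, -5/3)ᵀ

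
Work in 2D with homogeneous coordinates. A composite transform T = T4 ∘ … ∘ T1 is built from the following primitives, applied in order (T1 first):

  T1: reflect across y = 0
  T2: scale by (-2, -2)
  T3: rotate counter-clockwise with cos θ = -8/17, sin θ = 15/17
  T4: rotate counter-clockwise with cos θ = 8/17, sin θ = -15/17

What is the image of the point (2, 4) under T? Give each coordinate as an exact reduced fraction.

T1 reflect across y = 0: (2, 4) → (2, -4)
T2 scale by (-2, -2): (2, -4) → (-4, 8)
T3 rotate counter-clockwise with cos θ = -8/17, sin θ = 15/17: (-4, 8) → (-88/17, -124/17)
T4 rotate counter-clockwise with cos θ = 8/17, sin θ = -15/17: (-88/17, -124/17) → (-2564/289, 328/289)

T(p) = (-2564/289, 328/289)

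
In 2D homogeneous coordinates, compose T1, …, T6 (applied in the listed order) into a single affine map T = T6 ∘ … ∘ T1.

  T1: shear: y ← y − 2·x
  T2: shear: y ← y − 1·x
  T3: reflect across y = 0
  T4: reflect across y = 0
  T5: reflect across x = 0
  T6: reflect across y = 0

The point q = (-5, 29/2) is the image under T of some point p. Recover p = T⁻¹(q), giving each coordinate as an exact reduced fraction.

T1 = [1 0 0; -2 1 0; 0 0 1]
T2·T1 = [1 0 0; -3 1 0; 0 0 1]
T3·…·T1 = [1 0 0; 3 -1 0; 0 0 1]
T4·…·T1 = [1 0 0; -3 1 0; 0 0 1]
T5·…·T1 = [-1 0 0; -3 1 0; 0 0 1]
T6·…·T1 = [-1 0 0; 3 -1 0; 0 0 1]
det M = 1; M⁻¹ = [-1 0 0; -3 -1 0; 0 0 1]
M⁻¹ · (-5, 29/2)ᵀ = (5, 1/2)ᵀ

p = (5, 1/2)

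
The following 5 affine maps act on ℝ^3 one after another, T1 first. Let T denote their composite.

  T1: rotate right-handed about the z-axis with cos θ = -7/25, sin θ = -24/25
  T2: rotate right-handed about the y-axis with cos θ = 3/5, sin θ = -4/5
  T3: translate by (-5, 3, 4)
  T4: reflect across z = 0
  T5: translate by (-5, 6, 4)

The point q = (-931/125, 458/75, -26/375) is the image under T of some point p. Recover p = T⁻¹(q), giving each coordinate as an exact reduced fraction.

T1 = [-7/25 24/25 0 0; -24/25 -7/25 0 0; 0 0 1 0; 0 0 0 1]
T2·T1 = [-21/125 72/125 -4/5 0; -24/25 -7/25 0 0; -28/125 96/125 3/5 0; 0 0 0 1]
T3·…·T1 = [-21/125 72/125 -4/5 -5; -24/25 -7/25 0 3; -28/125 96/125 3/5 4; 0 0 0 1]
T4·…·T1 = [-21/125 72/125 -4/5 -5; -24/25 -7/25 0 3; 28/125 -96/125 -3/5 -4; 0 0 0 1]
T5·…·T1 = [-21/125 72/125 -4/5 -10; -24/25 -7/25 0 9; 28/125 -96/125 -3/5 0; 0 0 0 1]
det M = -1; M⁻¹ = [-21/125 -24/25 28/125 174/25; 72/125 -7/25 -96/125 207/25; -4/5 0 -3/5 -8; 0 0 0 1]
M⁻¹ · (-931/125, 458/75, -26/375)ᵀ = (7/3, 7/3, -2)ᵀ

p = (7/3, 7/3, -2)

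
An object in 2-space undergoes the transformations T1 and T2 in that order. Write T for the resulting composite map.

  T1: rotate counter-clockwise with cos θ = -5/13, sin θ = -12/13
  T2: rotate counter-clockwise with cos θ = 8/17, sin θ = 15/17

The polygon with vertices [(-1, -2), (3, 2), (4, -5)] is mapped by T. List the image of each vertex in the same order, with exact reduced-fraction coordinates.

image vertices: (-482/221, -109/221), (762/221, -233/221), (-295/221, -1384/221)

T1 rotate counter-clockwise with cos θ = -5/13, sin θ = -12/13: (-1, -2) → (-19/13, 22/13); (3, 2) → (9/13, -46/13); (4, -5) → (-80/13, -23/13)
T2 rotate counter-clockwise with cos θ = 8/17, sin θ = 15/17: (-19/13, 22/13) → (-482/221, -109/221); (9/13, -46/13) → (762/221, -233/221); (-80/13, -23/13) → (-295/221, -1384/221)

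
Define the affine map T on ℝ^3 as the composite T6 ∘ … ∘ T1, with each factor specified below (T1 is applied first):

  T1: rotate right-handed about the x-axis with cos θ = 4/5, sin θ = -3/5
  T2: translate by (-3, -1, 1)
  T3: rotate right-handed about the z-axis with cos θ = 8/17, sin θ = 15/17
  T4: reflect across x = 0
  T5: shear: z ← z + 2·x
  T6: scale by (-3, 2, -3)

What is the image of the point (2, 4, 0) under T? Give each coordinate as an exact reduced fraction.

T1 rotate right-handed about the x-axis with cos θ = 4/5, sin θ = -3/5: (2, 4, 0) → (2, 16/5, -12/5)
T2 translate by (-3, -1, 1): (2, 16/5, -12/5) → (-1, 11/5, -7/5)
T3 rotate right-handed about the z-axis with cos θ = 8/17, sin θ = 15/17: (-1, 11/5, -7/5) → (-41/17, 13/85, -7/5)
T4 reflect across x = 0: (-41/17, 13/85, -7/5) → (41/17, 13/85, -7/5)
T5 shear: z ← z + 2·x: (41/17, 13/85, -7/5) → (41/17, 13/85, 291/85)
T6 scale by (-3, 2, -3): (41/17, 13/85, 291/85) → (-123/17, 26/85, -873/85)

T(p) = (-123/17, 26/85, -873/85)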